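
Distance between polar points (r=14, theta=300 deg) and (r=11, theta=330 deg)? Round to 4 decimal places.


d = sqrt(r1^2 + r2^2 - 2*r1*r2*cos(t2-t1))
d = sqrt(14^2 + 11^2 - 2*14*11*cos(330-300)) = 7.0897

7.0897


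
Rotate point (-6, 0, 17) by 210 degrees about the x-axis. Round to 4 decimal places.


x' = -6
y' = 0*cos(210) - 17*sin(210) = 8.5
z' = 0*sin(210) + 17*cos(210) = -14.7224

(-6, 8.5, -14.7224)


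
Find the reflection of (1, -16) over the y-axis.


Reflection across y-axis: (x, y) -> (-x, y)
(1, -16) -> (-1, -16)

(-1, -16)


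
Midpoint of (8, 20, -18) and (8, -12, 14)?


Midpoint = ((8+8)/2, (20+-12)/2, (-18+14)/2) = (8, 4, -2)

(8, 4, -2)


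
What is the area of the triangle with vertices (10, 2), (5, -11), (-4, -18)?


Area = |x1(y2-y3) + x2(y3-y1) + x3(y1-y2)| / 2
= |10*(-11--18) + 5*(-18-2) + -4*(2--11)| / 2
= 41

41


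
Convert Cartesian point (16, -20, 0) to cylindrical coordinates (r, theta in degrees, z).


r = sqrt(16^2 + (-20)^2) = 25.6125
theta = atan2(-20, 16) = 308.6598 deg
z = 0

r = 25.6125, theta = 308.6598 deg, z = 0


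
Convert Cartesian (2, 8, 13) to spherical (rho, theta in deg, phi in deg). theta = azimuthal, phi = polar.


rho = sqrt(2^2 + 8^2 + 13^2) = 15.3948
theta = atan2(8, 2) = 75.9638 deg
phi = acos(13/15.3948) = 32.3879 deg

rho = 15.3948, theta = 75.9638 deg, phi = 32.3879 deg


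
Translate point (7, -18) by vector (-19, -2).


Translation: (x+dx, y+dy) = (7+-19, -18+-2) = (-12, -20)

(-12, -20)


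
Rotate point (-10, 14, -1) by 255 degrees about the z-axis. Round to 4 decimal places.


x' = -10*cos(255) - 14*sin(255) = 16.1112
y' = -10*sin(255) + 14*cos(255) = 6.0358
z' = -1

(16.1112, 6.0358, -1)


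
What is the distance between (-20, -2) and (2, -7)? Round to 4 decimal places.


d = sqrt((2--20)^2 + (-7--2)^2) = 22.561

22.561


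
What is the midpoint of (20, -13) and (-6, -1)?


Midpoint = ((20+-6)/2, (-13+-1)/2) = (7, -7)

(7, -7)


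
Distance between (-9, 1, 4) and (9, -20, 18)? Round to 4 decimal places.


d = sqrt((9--9)^2 + (-20-1)^2 + (18-4)^2) = 31

31


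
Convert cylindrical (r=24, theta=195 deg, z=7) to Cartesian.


x = 24 * cos(195) = -23.1822
y = 24 * sin(195) = -6.2117
z = 7

(-23.1822, -6.2117, 7)


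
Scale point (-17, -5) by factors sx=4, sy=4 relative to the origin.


Scaling: (x*sx, y*sy) = (-17*4, -5*4) = (-68, -20)

(-68, -20)


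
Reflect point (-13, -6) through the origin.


Reflection through origin: (x, y) -> (-x, -y)
(-13, -6) -> (13, 6)

(13, 6)


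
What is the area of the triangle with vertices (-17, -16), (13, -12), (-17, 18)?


Area = |x1(y2-y3) + x2(y3-y1) + x3(y1-y2)| / 2
= |-17*(-12-18) + 13*(18--16) + -17*(-16--12)| / 2
= 510

510


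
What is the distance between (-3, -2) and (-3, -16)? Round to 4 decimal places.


d = sqrt((-3--3)^2 + (-16--2)^2) = 14

14


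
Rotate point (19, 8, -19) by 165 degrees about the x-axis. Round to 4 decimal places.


x' = 19
y' = 8*cos(165) - -19*sin(165) = -2.8098
z' = 8*sin(165) + -19*cos(165) = 20.4231

(19, -2.8098, 20.4231)


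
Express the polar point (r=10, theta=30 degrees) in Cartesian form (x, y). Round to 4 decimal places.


x = 10 * cos(30) = 8.6603
y = 10 * sin(30) = 5

(8.6603, 5)


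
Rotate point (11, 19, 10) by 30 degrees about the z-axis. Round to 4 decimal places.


x' = 11*cos(30) - 19*sin(30) = 0.0263
y' = 11*sin(30) + 19*cos(30) = 21.9545
z' = 10

(0.0263, 21.9545, 10)


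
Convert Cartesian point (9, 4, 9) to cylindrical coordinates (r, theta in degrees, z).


r = sqrt(9^2 + 4^2) = 9.8489
theta = atan2(4, 9) = 23.9625 deg
z = 9

r = 9.8489, theta = 23.9625 deg, z = 9


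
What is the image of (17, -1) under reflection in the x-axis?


Reflection across x-axis: (x, y) -> (x, -y)
(17, -1) -> (17, 1)

(17, 1)


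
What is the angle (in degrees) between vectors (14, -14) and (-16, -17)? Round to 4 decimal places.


dot = 14*-16 + -14*-17 = 14
|u| = 19.799, |v| = 23.3452
cos(angle) = 0.0303
angle = 88.2643 degrees

88.2643 degrees


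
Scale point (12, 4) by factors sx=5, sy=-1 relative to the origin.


Scaling: (x*sx, y*sy) = (12*5, 4*-1) = (60, -4)

(60, -4)


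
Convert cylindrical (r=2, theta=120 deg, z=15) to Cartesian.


x = 2 * cos(120) = -1
y = 2 * sin(120) = 1.7321
z = 15

(-1, 1.7321, 15)


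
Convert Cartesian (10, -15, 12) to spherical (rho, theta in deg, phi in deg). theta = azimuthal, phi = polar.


rho = sqrt(10^2 + (-15)^2 + 12^2) = 21.6564
theta = atan2(-15, 10) = 303.6901 deg
phi = acos(12/21.6564) = 56.3507 deg

rho = 21.6564, theta = 303.6901 deg, phi = 56.3507 deg


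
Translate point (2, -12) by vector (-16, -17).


Translation: (x+dx, y+dy) = (2+-16, -12+-17) = (-14, -29)

(-14, -29)


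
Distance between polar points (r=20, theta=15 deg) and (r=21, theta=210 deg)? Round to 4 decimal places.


d = sqrt(r1^2 + r2^2 - 2*r1*r2*cos(t2-t1))
d = sqrt(20^2 + 21^2 - 2*20*21*cos(210-15)) = 40.6494

40.6494


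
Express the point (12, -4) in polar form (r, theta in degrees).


r = sqrt(12^2 + (-4)^2) = 12.6491
theta = atan2(-4, 12) = 341.5651 degrees

r = 12.6491, theta = 341.5651 degrees


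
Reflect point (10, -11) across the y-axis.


Reflection across y-axis: (x, y) -> (-x, y)
(10, -11) -> (-10, -11)

(-10, -11)


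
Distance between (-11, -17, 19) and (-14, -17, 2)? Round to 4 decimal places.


d = sqrt((-14--11)^2 + (-17--17)^2 + (2-19)^2) = 17.2627

17.2627


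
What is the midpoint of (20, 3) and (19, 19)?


Midpoint = ((20+19)/2, (3+19)/2) = (19.5, 11)

(19.5, 11)


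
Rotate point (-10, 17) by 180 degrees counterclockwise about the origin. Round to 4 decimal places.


x' = -10*cos(180) - 17*sin(180) = 10
y' = -10*sin(180) + 17*cos(180) = -17

(10, -17)


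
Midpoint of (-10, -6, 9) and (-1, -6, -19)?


Midpoint = ((-10+-1)/2, (-6+-6)/2, (9+-19)/2) = (-5.5, -6, -5)

(-5.5, -6, -5)


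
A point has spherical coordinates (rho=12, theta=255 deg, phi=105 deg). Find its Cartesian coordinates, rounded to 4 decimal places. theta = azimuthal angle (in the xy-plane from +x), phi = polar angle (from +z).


x = 12 * sin(105) * cos(255) = -3
y = 12 * sin(105) * sin(255) = -11.1962
z = 12 * cos(105) = -3.1058

(-3, -11.1962, -3.1058)


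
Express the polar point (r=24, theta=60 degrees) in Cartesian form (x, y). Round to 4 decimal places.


x = 24 * cos(60) = 12
y = 24 * sin(60) = 20.7846

(12, 20.7846)


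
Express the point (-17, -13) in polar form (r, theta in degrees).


r = sqrt((-17)^2 + (-13)^2) = 21.4009
theta = atan2(-13, -17) = 217.4054 degrees

r = 21.4009, theta = 217.4054 degrees


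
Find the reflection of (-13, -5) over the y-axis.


Reflection across y-axis: (x, y) -> (-x, y)
(-13, -5) -> (13, -5)

(13, -5)


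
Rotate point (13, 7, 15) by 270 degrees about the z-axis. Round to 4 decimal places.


x' = 13*cos(270) - 7*sin(270) = 7
y' = 13*sin(270) + 7*cos(270) = -13
z' = 15

(7, -13, 15)


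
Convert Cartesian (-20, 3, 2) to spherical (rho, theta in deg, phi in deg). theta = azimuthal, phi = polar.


rho = sqrt((-20)^2 + 3^2 + 2^2) = 20.3224
theta = atan2(3, -20) = 171.4692 deg
phi = acos(2/20.3224) = 84.3522 deg

rho = 20.3224, theta = 171.4692 deg, phi = 84.3522 deg


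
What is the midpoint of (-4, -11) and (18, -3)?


Midpoint = ((-4+18)/2, (-11+-3)/2) = (7, -7)

(7, -7)


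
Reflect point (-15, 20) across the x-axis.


Reflection across x-axis: (x, y) -> (x, -y)
(-15, 20) -> (-15, -20)

(-15, -20)


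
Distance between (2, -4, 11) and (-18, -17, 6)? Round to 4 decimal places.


d = sqrt((-18-2)^2 + (-17--4)^2 + (6-11)^2) = 24.3721

24.3721


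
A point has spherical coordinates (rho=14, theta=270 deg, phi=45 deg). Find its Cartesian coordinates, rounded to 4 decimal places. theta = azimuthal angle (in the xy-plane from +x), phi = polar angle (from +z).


x = 14 * sin(45) * cos(270) = 0
y = 14 * sin(45) * sin(270) = -9.8995
z = 14 * cos(45) = 9.8995

(0, -9.8995, 9.8995)


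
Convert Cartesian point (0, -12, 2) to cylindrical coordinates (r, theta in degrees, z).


r = sqrt(0^2 + (-12)^2) = 12
theta = atan2(-12, 0) = 270 deg
z = 2

r = 12, theta = 270 deg, z = 2


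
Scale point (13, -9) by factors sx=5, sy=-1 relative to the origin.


Scaling: (x*sx, y*sy) = (13*5, -9*-1) = (65, 9)

(65, 9)


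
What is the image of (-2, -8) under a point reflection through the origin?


Reflection through origin: (x, y) -> (-x, -y)
(-2, -8) -> (2, 8)

(2, 8)


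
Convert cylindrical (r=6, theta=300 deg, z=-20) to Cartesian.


x = 6 * cos(300) = 3
y = 6 * sin(300) = -5.1962
z = -20

(3, -5.1962, -20)


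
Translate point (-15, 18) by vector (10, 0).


Translation: (x+dx, y+dy) = (-15+10, 18+0) = (-5, 18)

(-5, 18)


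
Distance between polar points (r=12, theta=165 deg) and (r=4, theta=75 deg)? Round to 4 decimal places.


d = sqrt(r1^2 + r2^2 - 2*r1*r2*cos(t2-t1))
d = sqrt(12^2 + 4^2 - 2*12*4*cos(75-165)) = 12.6491

12.6491


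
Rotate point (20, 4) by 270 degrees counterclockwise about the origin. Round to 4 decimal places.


x' = 20*cos(270) - 4*sin(270) = 4
y' = 20*sin(270) + 4*cos(270) = -20

(4, -20)


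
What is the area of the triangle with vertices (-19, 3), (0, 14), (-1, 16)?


Area = |x1(y2-y3) + x2(y3-y1) + x3(y1-y2)| / 2
= |-19*(14-16) + 0*(16-3) + -1*(3-14)| / 2
= 24.5

24.5


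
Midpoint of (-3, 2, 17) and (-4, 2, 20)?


Midpoint = ((-3+-4)/2, (2+2)/2, (17+20)/2) = (-3.5, 2, 18.5)

(-3.5, 2, 18.5)


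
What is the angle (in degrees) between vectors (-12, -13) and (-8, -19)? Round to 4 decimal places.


dot = -12*-8 + -13*-19 = 343
|u| = 17.6918, |v| = 20.6155
cos(angle) = 0.9404
angle = 19.8757 degrees

19.8757 degrees


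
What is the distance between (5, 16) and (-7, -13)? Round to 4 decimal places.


d = sqrt((-7-5)^2 + (-13-16)^2) = 31.3847

31.3847


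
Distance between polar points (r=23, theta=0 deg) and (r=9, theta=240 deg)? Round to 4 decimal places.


d = sqrt(r1^2 + r2^2 - 2*r1*r2*cos(t2-t1))
d = sqrt(23^2 + 9^2 - 2*23*9*cos(240-0)) = 28.5832

28.5832


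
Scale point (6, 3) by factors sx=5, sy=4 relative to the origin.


Scaling: (x*sx, y*sy) = (6*5, 3*4) = (30, 12)

(30, 12)


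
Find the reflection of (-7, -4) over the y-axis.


Reflection across y-axis: (x, y) -> (-x, y)
(-7, -4) -> (7, -4)

(7, -4)


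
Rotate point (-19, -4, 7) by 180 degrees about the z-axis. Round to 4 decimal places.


x' = -19*cos(180) - -4*sin(180) = 19
y' = -19*sin(180) + -4*cos(180) = 4
z' = 7

(19, 4, 7)


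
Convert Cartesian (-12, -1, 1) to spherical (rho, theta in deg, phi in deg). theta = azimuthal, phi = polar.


rho = sqrt((-12)^2 + (-1)^2 + 1^2) = 12.083
theta = atan2(-1, -12) = 184.7636 deg
phi = acos(1/12.083) = 85.2527 deg

rho = 12.083, theta = 184.7636 deg, phi = 85.2527 deg


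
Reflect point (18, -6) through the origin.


Reflection through origin: (x, y) -> (-x, -y)
(18, -6) -> (-18, 6)

(-18, 6)


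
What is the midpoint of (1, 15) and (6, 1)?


Midpoint = ((1+6)/2, (15+1)/2) = (3.5, 8)

(3.5, 8)


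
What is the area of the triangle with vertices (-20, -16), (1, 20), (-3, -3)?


Area = |x1(y2-y3) + x2(y3-y1) + x3(y1-y2)| / 2
= |-20*(20--3) + 1*(-3--16) + -3*(-16-20)| / 2
= 169.5

169.5


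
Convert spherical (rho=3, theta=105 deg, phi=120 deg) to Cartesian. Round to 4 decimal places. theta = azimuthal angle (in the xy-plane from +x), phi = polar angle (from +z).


x = 3 * sin(120) * cos(105) = -0.6724
y = 3 * sin(120) * sin(105) = 2.5095
z = 3 * cos(120) = -1.5

(-0.6724, 2.5095, -1.5)


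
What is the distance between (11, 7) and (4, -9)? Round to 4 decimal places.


d = sqrt((4-11)^2 + (-9-7)^2) = 17.4642

17.4642


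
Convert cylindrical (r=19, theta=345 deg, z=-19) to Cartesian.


x = 19 * cos(345) = 18.3526
y = 19 * sin(345) = -4.9176
z = -19

(18.3526, -4.9176, -19)


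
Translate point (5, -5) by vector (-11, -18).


Translation: (x+dx, y+dy) = (5+-11, -5+-18) = (-6, -23)

(-6, -23)


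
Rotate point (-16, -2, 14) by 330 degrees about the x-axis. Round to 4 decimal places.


x' = -16
y' = -2*cos(330) - 14*sin(330) = 5.2679
z' = -2*sin(330) + 14*cos(330) = 13.1244

(-16, 5.2679, 13.1244)


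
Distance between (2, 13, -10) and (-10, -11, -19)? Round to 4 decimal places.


d = sqrt((-10-2)^2 + (-11-13)^2 + (-19--10)^2) = 28.3019

28.3019


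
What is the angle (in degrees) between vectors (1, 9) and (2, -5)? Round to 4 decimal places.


dot = 1*2 + 9*-5 = -43
|u| = 9.0554, |v| = 5.3852
cos(angle) = -0.8818
angle = 151.8584 degrees

151.8584 degrees


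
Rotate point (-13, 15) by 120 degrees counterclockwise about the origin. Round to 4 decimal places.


x' = -13*cos(120) - 15*sin(120) = -6.4904
y' = -13*sin(120) + 15*cos(120) = -18.7583

(-6.4904, -18.7583)


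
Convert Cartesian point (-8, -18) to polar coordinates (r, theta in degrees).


r = sqrt((-8)^2 + (-18)^2) = 19.6977
theta = atan2(-18, -8) = 246.0375 degrees

r = 19.6977, theta = 246.0375 degrees


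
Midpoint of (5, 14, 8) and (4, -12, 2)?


Midpoint = ((5+4)/2, (14+-12)/2, (8+2)/2) = (4.5, 1, 5)

(4.5, 1, 5)


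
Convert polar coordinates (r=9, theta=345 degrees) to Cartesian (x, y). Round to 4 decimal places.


x = 9 * cos(345) = 8.6933
y = 9 * sin(345) = -2.3294

(8.6933, -2.3294)


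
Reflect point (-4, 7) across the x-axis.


Reflection across x-axis: (x, y) -> (x, -y)
(-4, 7) -> (-4, -7)

(-4, -7)


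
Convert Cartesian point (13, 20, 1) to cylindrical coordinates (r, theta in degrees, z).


r = sqrt(13^2 + 20^2) = 23.8537
theta = atan2(20, 13) = 56.9761 deg
z = 1

r = 23.8537, theta = 56.9761 deg, z = 1


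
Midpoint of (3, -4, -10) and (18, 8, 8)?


Midpoint = ((3+18)/2, (-4+8)/2, (-10+8)/2) = (10.5, 2, -1)

(10.5, 2, -1)


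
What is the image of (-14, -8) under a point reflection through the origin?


Reflection through origin: (x, y) -> (-x, -y)
(-14, -8) -> (14, 8)

(14, 8)


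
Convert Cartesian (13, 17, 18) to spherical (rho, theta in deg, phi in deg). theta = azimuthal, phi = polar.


rho = sqrt(13^2 + 17^2 + 18^2) = 27.9643
theta = atan2(17, 13) = 52.5946 deg
phi = acos(18/27.9643) = 49.9333 deg

rho = 27.9643, theta = 52.5946 deg, phi = 49.9333 deg


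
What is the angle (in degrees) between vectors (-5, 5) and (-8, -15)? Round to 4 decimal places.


dot = -5*-8 + 5*-15 = -35
|u| = 7.0711, |v| = 17
cos(angle) = -0.2912
angle = 106.9275 degrees

106.9275 degrees


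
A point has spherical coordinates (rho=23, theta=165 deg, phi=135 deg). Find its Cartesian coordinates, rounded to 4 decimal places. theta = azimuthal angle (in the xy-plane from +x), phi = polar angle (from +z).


x = 23 * sin(135) * cos(165) = -15.7093
y = 23 * sin(135) * sin(165) = 4.2093
z = 23 * cos(135) = -16.2635

(-15.7093, 4.2093, -16.2635)


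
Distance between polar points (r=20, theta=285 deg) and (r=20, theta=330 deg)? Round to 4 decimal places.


d = sqrt(r1^2 + r2^2 - 2*r1*r2*cos(t2-t1))
d = sqrt(20^2 + 20^2 - 2*20*20*cos(330-285)) = 15.3073

15.3073


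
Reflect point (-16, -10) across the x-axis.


Reflection across x-axis: (x, y) -> (x, -y)
(-16, -10) -> (-16, 10)

(-16, 10)


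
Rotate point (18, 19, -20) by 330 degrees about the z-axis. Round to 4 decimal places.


x' = 18*cos(330) - 19*sin(330) = 25.0885
y' = 18*sin(330) + 19*cos(330) = 7.4545
z' = -20

(25.0885, 7.4545, -20)


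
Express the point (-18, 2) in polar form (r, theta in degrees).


r = sqrt((-18)^2 + 2^2) = 18.1108
theta = atan2(2, -18) = 173.6598 degrees

r = 18.1108, theta = 173.6598 degrees


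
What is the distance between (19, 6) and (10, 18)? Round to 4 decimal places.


d = sqrt((10-19)^2 + (18-6)^2) = 15

15


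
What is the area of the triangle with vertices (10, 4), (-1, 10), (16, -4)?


Area = |x1(y2-y3) + x2(y3-y1) + x3(y1-y2)| / 2
= |10*(10--4) + -1*(-4-4) + 16*(4-10)| / 2
= 26

26


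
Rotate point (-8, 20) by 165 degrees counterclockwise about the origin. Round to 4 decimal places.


x' = -8*cos(165) - 20*sin(165) = 2.551
y' = -8*sin(165) + 20*cos(165) = -21.3891

(2.551, -21.3891)


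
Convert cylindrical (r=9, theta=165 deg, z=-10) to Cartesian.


x = 9 * cos(165) = -8.6933
y = 9 * sin(165) = 2.3294
z = -10

(-8.6933, 2.3294, -10)


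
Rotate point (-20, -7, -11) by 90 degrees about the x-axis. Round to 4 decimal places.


x' = -20
y' = -7*cos(90) - -11*sin(90) = 11
z' = -7*sin(90) + -11*cos(90) = -7

(-20, 11, -7)


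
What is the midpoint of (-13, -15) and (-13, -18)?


Midpoint = ((-13+-13)/2, (-15+-18)/2) = (-13, -16.5)

(-13, -16.5)


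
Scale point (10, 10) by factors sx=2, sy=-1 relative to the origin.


Scaling: (x*sx, y*sy) = (10*2, 10*-1) = (20, -10)

(20, -10)


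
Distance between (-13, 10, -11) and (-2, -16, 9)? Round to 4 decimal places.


d = sqrt((-2--13)^2 + (-16-10)^2 + (9--11)^2) = 34.5977

34.5977


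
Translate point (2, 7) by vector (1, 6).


Translation: (x+dx, y+dy) = (2+1, 7+6) = (3, 13)

(3, 13)


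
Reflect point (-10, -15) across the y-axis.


Reflection across y-axis: (x, y) -> (-x, y)
(-10, -15) -> (10, -15)

(10, -15)


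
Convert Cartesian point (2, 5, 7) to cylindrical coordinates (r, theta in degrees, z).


r = sqrt(2^2 + 5^2) = 5.3852
theta = atan2(5, 2) = 68.1986 deg
z = 7

r = 5.3852, theta = 68.1986 deg, z = 7


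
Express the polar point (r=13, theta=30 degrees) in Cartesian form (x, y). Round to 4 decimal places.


x = 13 * cos(30) = 11.2583
y = 13 * sin(30) = 6.5

(11.2583, 6.5)


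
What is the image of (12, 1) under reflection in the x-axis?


Reflection across x-axis: (x, y) -> (x, -y)
(12, 1) -> (12, -1)

(12, -1)


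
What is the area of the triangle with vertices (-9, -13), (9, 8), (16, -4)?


Area = |x1(y2-y3) + x2(y3-y1) + x3(y1-y2)| / 2
= |-9*(8--4) + 9*(-4--13) + 16*(-13-8)| / 2
= 181.5

181.5


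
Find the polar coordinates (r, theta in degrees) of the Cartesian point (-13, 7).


r = sqrt((-13)^2 + 7^2) = 14.7648
theta = atan2(7, -13) = 151.6992 degrees

r = 14.7648, theta = 151.6992 degrees


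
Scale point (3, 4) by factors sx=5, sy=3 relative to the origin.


Scaling: (x*sx, y*sy) = (3*5, 4*3) = (15, 12)

(15, 12)


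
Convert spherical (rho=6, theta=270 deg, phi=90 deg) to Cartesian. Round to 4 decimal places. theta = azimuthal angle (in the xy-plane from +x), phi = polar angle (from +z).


x = 6 * sin(90) * cos(270) = 0
y = 6 * sin(90) * sin(270) = -6
z = 6 * cos(90) = 0

(0, -6, 0)


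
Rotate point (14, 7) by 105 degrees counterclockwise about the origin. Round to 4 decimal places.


x' = 14*cos(105) - 7*sin(105) = -10.3849
y' = 14*sin(105) + 7*cos(105) = 11.7112

(-10.3849, 11.7112)


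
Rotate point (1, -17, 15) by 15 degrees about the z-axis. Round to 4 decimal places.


x' = 1*cos(15) - -17*sin(15) = 5.3658
y' = 1*sin(15) + -17*cos(15) = -16.1619
z' = 15

(5.3658, -16.1619, 15)


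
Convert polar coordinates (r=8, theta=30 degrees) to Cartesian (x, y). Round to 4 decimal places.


x = 8 * cos(30) = 6.9282
y = 8 * sin(30) = 4

(6.9282, 4)


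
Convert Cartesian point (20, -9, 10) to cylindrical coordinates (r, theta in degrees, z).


r = sqrt(20^2 + (-9)^2) = 21.9317
theta = atan2(-9, 20) = 335.7723 deg
z = 10

r = 21.9317, theta = 335.7723 deg, z = 10


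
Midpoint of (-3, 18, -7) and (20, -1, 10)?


Midpoint = ((-3+20)/2, (18+-1)/2, (-7+10)/2) = (8.5, 8.5, 1.5)

(8.5, 8.5, 1.5)


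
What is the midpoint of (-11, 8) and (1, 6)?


Midpoint = ((-11+1)/2, (8+6)/2) = (-5, 7)

(-5, 7)


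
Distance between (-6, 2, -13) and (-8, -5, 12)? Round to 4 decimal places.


d = sqrt((-8--6)^2 + (-5-2)^2 + (12--13)^2) = 26.0384

26.0384


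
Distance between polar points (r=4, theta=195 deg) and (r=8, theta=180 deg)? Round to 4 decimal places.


d = sqrt(r1^2 + r2^2 - 2*r1*r2*cos(t2-t1))
d = sqrt(4^2 + 8^2 - 2*4*8*cos(180-195)) = 4.2639

4.2639


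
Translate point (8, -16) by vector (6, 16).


Translation: (x+dx, y+dy) = (8+6, -16+16) = (14, 0)

(14, 0)


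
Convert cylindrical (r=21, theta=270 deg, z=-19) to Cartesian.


x = 21 * cos(270) = 0
y = 21 * sin(270) = -21
z = -19

(0, -21, -19)


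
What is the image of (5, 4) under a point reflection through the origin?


Reflection through origin: (x, y) -> (-x, -y)
(5, 4) -> (-5, -4)

(-5, -4)


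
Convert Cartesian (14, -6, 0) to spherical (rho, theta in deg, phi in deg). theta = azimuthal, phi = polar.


rho = sqrt(14^2 + (-6)^2 + 0^2) = 15.2315
theta = atan2(-6, 14) = 336.8014 deg
phi = acos(0/15.2315) = 90 deg

rho = 15.2315, theta = 336.8014 deg, phi = 90 deg


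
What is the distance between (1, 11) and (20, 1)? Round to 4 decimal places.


d = sqrt((20-1)^2 + (1-11)^2) = 21.4709

21.4709


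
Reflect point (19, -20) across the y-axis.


Reflection across y-axis: (x, y) -> (-x, y)
(19, -20) -> (-19, -20)

(-19, -20)


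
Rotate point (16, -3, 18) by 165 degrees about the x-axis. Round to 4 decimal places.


x' = 16
y' = -3*cos(165) - 18*sin(165) = -1.761
z' = -3*sin(165) + 18*cos(165) = -18.1631

(16, -1.761, -18.1631)


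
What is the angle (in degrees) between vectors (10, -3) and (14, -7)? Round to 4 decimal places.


dot = 10*14 + -3*-7 = 161
|u| = 10.4403, |v| = 15.6525
cos(angle) = 0.9852
angle = 9.8658 degrees

9.8658 degrees


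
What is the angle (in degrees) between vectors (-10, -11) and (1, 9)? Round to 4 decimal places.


dot = -10*1 + -11*9 = -109
|u| = 14.8661, |v| = 9.0554
cos(angle) = -0.8097
angle = 144.0665 degrees

144.0665 degrees


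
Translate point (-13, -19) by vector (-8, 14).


Translation: (x+dx, y+dy) = (-13+-8, -19+14) = (-21, -5)

(-21, -5)


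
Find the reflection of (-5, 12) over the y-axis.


Reflection across y-axis: (x, y) -> (-x, y)
(-5, 12) -> (5, 12)

(5, 12)


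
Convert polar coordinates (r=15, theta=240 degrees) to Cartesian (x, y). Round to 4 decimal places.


x = 15 * cos(240) = -7.5
y = 15 * sin(240) = -12.9904

(-7.5, -12.9904)


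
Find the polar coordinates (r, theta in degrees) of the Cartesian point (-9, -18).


r = sqrt((-9)^2 + (-18)^2) = 20.1246
theta = atan2(-18, -9) = 243.4349 degrees

r = 20.1246, theta = 243.4349 degrees


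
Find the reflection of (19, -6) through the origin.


Reflection through origin: (x, y) -> (-x, -y)
(19, -6) -> (-19, 6)

(-19, 6)


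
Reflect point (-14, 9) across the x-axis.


Reflection across x-axis: (x, y) -> (x, -y)
(-14, 9) -> (-14, -9)

(-14, -9)


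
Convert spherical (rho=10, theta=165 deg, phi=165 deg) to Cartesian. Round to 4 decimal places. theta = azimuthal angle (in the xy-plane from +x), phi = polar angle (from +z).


x = 10 * sin(165) * cos(165) = -2.5
y = 10 * sin(165) * sin(165) = 0.6699
z = 10 * cos(165) = -9.6593

(-2.5, 0.6699, -9.6593)


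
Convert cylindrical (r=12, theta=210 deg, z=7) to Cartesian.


x = 12 * cos(210) = -10.3923
y = 12 * sin(210) = -6
z = 7

(-10.3923, -6, 7)


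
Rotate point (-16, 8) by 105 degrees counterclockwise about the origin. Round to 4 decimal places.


x' = -16*cos(105) - 8*sin(105) = -3.5863
y' = -16*sin(105) + 8*cos(105) = -17.5254

(-3.5863, -17.5254)


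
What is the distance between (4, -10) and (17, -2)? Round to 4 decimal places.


d = sqrt((17-4)^2 + (-2--10)^2) = 15.2643

15.2643


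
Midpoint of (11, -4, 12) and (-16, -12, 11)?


Midpoint = ((11+-16)/2, (-4+-12)/2, (12+11)/2) = (-2.5, -8, 11.5)

(-2.5, -8, 11.5)


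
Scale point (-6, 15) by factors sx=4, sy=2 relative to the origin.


Scaling: (x*sx, y*sy) = (-6*4, 15*2) = (-24, 30)

(-24, 30)


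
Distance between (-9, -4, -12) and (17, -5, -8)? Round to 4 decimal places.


d = sqrt((17--9)^2 + (-5--4)^2 + (-8--12)^2) = 26.3249

26.3249


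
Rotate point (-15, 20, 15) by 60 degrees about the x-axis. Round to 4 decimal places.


x' = -15
y' = 20*cos(60) - 15*sin(60) = -2.9904
z' = 20*sin(60) + 15*cos(60) = 24.8205

(-15, -2.9904, 24.8205)


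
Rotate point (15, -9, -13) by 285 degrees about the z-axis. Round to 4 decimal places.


x' = 15*cos(285) - -9*sin(285) = -4.811
y' = 15*sin(285) + -9*cos(285) = -16.8183
z' = -13

(-4.811, -16.8183, -13)


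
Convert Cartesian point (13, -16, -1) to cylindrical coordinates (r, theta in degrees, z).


r = sqrt(13^2 + (-16)^2) = 20.6155
theta = atan2(-16, 13) = 309.0939 deg
z = -1

r = 20.6155, theta = 309.0939 deg, z = -1


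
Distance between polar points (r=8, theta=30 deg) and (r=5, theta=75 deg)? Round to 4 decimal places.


d = sqrt(r1^2 + r2^2 - 2*r1*r2*cos(t2-t1))
d = sqrt(8^2 + 5^2 - 2*8*5*cos(75-30)) = 5.6949

5.6949


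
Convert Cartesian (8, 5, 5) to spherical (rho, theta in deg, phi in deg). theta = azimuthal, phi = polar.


rho = sqrt(8^2 + 5^2 + 5^2) = 10.6771
theta = atan2(5, 8) = 32.0054 deg
phi = acos(5/10.6771) = 62.0765 deg

rho = 10.6771, theta = 32.0054 deg, phi = 62.0765 deg


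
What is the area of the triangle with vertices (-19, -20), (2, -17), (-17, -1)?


Area = |x1(y2-y3) + x2(y3-y1) + x3(y1-y2)| / 2
= |-19*(-17--1) + 2*(-1--20) + -17*(-20--17)| / 2
= 196.5

196.5


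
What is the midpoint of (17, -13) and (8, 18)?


Midpoint = ((17+8)/2, (-13+18)/2) = (12.5, 2.5)

(12.5, 2.5)


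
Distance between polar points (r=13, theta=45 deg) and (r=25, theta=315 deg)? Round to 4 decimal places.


d = sqrt(r1^2 + r2^2 - 2*r1*r2*cos(t2-t1))
d = sqrt(13^2 + 25^2 - 2*13*25*cos(315-45)) = 28.178

28.178


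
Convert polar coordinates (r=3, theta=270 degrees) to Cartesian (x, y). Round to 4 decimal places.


x = 3 * cos(270) = 0
y = 3 * sin(270) = -3

(0, -3)


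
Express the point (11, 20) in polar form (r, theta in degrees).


r = sqrt(11^2 + 20^2) = 22.8254
theta = atan2(20, 11) = 61.1892 degrees

r = 22.8254, theta = 61.1892 degrees


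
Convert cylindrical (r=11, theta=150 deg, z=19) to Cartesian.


x = 11 * cos(150) = -9.5263
y = 11 * sin(150) = 5.5
z = 19

(-9.5263, 5.5, 19)


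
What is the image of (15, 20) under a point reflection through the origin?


Reflection through origin: (x, y) -> (-x, -y)
(15, 20) -> (-15, -20)

(-15, -20)


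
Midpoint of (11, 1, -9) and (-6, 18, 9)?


Midpoint = ((11+-6)/2, (1+18)/2, (-9+9)/2) = (2.5, 9.5, 0)

(2.5, 9.5, 0)


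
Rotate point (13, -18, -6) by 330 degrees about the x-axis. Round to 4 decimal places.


x' = 13
y' = -18*cos(330) - -6*sin(330) = -18.5885
z' = -18*sin(330) + -6*cos(330) = 3.8038

(13, -18.5885, 3.8038)


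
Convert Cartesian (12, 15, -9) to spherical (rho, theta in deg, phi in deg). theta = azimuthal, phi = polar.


rho = sqrt(12^2 + 15^2 + (-9)^2) = 21.2132
theta = atan2(15, 12) = 51.3402 deg
phi = acos(-9/21.2132) = 115.1041 deg

rho = 21.2132, theta = 51.3402 deg, phi = 115.1041 deg


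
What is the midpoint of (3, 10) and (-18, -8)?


Midpoint = ((3+-18)/2, (10+-8)/2) = (-7.5, 1)

(-7.5, 1)


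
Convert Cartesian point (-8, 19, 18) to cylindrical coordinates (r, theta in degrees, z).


r = sqrt((-8)^2 + 19^2) = 20.6155
theta = atan2(19, -8) = 112.8337 deg
z = 18

r = 20.6155, theta = 112.8337 deg, z = 18


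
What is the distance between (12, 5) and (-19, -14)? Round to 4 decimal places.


d = sqrt((-19-12)^2 + (-14-5)^2) = 36.3593

36.3593


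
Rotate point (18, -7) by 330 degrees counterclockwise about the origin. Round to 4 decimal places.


x' = 18*cos(330) - -7*sin(330) = 12.0885
y' = 18*sin(330) + -7*cos(330) = -15.0622

(12.0885, -15.0622)


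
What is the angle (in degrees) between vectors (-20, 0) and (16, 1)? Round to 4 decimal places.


dot = -20*16 + 0*1 = -320
|u| = 20, |v| = 16.0312
cos(angle) = -0.9981
angle = 176.4237 degrees

176.4237 degrees


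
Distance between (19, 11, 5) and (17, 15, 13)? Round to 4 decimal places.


d = sqrt((17-19)^2 + (15-11)^2 + (13-5)^2) = 9.1652

9.1652


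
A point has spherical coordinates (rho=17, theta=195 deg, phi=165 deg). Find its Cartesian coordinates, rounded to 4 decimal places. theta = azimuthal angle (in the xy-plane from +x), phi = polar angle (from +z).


x = 17 * sin(165) * cos(195) = -4.25
y = 17 * sin(165) * sin(195) = -1.1388
z = 17 * cos(165) = -16.4207

(-4.25, -1.1388, -16.4207)


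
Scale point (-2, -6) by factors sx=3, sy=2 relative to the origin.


Scaling: (x*sx, y*sy) = (-2*3, -6*2) = (-6, -12)

(-6, -12)


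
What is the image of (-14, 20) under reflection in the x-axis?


Reflection across x-axis: (x, y) -> (x, -y)
(-14, 20) -> (-14, -20)

(-14, -20)


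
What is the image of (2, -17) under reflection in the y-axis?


Reflection across y-axis: (x, y) -> (-x, y)
(2, -17) -> (-2, -17)

(-2, -17)


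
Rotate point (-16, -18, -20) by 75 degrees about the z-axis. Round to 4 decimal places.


x' = -16*cos(75) - -18*sin(75) = 13.2456
y' = -16*sin(75) + -18*cos(75) = -20.1136
z' = -20

(13.2456, -20.1136, -20)


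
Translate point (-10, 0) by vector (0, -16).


Translation: (x+dx, y+dy) = (-10+0, 0+-16) = (-10, -16)

(-10, -16)


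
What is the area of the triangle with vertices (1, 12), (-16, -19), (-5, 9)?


Area = |x1(y2-y3) + x2(y3-y1) + x3(y1-y2)| / 2
= |1*(-19-9) + -16*(9-12) + -5*(12--19)| / 2
= 67.5

67.5


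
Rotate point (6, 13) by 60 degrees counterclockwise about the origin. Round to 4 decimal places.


x' = 6*cos(60) - 13*sin(60) = -8.2583
y' = 6*sin(60) + 13*cos(60) = 11.6962

(-8.2583, 11.6962)


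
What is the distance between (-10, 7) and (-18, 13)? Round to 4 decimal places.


d = sqrt((-18--10)^2 + (13-7)^2) = 10

10


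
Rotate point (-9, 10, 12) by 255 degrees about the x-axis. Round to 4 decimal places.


x' = -9
y' = 10*cos(255) - 12*sin(255) = 9.0029
z' = 10*sin(255) + 12*cos(255) = -12.7651

(-9, 9.0029, -12.7651)


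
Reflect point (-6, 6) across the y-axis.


Reflection across y-axis: (x, y) -> (-x, y)
(-6, 6) -> (6, 6)

(6, 6)


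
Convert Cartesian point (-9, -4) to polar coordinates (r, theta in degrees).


r = sqrt((-9)^2 + (-4)^2) = 9.8489
theta = atan2(-4, -9) = 203.9625 degrees

r = 9.8489, theta = 203.9625 degrees


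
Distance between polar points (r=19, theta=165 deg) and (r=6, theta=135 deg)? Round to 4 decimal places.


d = sqrt(r1^2 + r2^2 - 2*r1*r2*cos(t2-t1))
d = sqrt(19^2 + 6^2 - 2*19*6*cos(135-165)) = 14.1261

14.1261


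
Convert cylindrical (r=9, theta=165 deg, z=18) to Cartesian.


x = 9 * cos(165) = -8.6933
y = 9 * sin(165) = 2.3294
z = 18

(-8.6933, 2.3294, 18)


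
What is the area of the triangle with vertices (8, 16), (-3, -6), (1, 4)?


Area = |x1(y2-y3) + x2(y3-y1) + x3(y1-y2)| / 2
= |8*(-6-4) + -3*(4-16) + 1*(16--6)| / 2
= 11

11


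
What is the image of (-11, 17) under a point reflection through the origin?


Reflection through origin: (x, y) -> (-x, -y)
(-11, 17) -> (11, -17)

(11, -17)


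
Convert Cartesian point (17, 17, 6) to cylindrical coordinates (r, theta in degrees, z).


r = sqrt(17^2 + 17^2) = 24.0416
theta = atan2(17, 17) = 45 deg
z = 6

r = 24.0416, theta = 45 deg, z = 6


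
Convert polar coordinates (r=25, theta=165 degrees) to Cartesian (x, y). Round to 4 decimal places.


x = 25 * cos(165) = -24.1481
y = 25 * sin(165) = 6.4705

(-24.1481, 6.4705)


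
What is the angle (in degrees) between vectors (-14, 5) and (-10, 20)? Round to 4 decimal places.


dot = -14*-10 + 5*20 = 240
|u| = 14.8661, |v| = 22.3607
cos(angle) = 0.722
angle = 43.7811 degrees

43.7811 degrees


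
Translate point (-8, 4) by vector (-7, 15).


Translation: (x+dx, y+dy) = (-8+-7, 4+15) = (-15, 19)

(-15, 19)


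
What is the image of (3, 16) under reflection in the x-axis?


Reflection across x-axis: (x, y) -> (x, -y)
(3, 16) -> (3, -16)

(3, -16)


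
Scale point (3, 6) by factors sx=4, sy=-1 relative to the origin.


Scaling: (x*sx, y*sy) = (3*4, 6*-1) = (12, -6)

(12, -6)


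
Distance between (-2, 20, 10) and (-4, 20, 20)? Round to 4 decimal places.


d = sqrt((-4--2)^2 + (20-20)^2 + (20-10)^2) = 10.198

10.198


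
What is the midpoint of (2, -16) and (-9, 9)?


Midpoint = ((2+-9)/2, (-16+9)/2) = (-3.5, -3.5)

(-3.5, -3.5)


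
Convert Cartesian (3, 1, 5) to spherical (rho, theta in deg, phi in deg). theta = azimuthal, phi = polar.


rho = sqrt(3^2 + 1^2 + 5^2) = 5.9161
theta = atan2(1, 3) = 18.4349 deg
phi = acos(5/5.9161) = 32.3115 deg

rho = 5.9161, theta = 18.4349 deg, phi = 32.3115 deg


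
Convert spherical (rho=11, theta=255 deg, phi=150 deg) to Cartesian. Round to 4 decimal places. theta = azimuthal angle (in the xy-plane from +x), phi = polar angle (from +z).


x = 11 * sin(150) * cos(255) = -1.4235
y = 11 * sin(150) * sin(255) = -5.3126
z = 11 * cos(150) = -9.5263

(-1.4235, -5.3126, -9.5263)


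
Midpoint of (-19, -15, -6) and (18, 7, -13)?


Midpoint = ((-19+18)/2, (-15+7)/2, (-6+-13)/2) = (-0.5, -4, -9.5)

(-0.5, -4, -9.5)


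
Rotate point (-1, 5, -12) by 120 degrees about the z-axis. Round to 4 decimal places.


x' = -1*cos(120) - 5*sin(120) = -3.8301
y' = -1*sin(120) + 5*cos(120) = -3.366
z' = -12

(-3.8301, -3.366, -12)


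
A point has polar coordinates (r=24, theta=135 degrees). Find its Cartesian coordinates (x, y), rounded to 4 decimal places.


x = 24 * cos(135) = -16.9706
y = 24 * sin(135) = 16.9706

(-16.9706, 16.9706)


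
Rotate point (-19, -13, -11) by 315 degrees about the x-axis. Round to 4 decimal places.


x' = -19
y' = -13*cos(315) - -11*sin(315) = -16.9706
z' = -13*sin(315) + -11*cos(315) = 1.4142

(-19, -16.9706, 1.4142)


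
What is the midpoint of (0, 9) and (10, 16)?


Midpoint = ((0+10)/2, (9+16)/2) = (5, 12.5)

(5, 12.5)


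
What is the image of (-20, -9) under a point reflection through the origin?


Reflection through origin: (x, y) -> (-x, -y)
(-20, -9) -> (20, 9)

(20, 9)


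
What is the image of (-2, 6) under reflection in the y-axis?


Reflection across y-axis: (x, y) -> (-x, y)
(-2, 6) -> (2, 6)

(2, 6)


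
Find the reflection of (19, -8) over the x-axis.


Reflection across x-axis: (x, y) -> (x, -y)
(19, -8) -> (19, 8)

(19, 8)


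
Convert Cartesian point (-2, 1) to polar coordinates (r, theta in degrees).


r = sqrt((-2)^2 + 1^2) = 2.2361
theta = atan2(1, -2) = 153.4349 degrees

r = 2.2361, theta = 153.4349 degrees


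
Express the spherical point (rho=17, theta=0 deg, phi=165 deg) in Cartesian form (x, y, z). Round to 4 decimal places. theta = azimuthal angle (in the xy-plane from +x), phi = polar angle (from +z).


x = 17 * sin(165) * cos(0) = 4.3999
y = 17 * sin(165) * sin(0) = 0
z = 17 * cos(165) = -16.4207

(4.3999, 0, -16.4207)


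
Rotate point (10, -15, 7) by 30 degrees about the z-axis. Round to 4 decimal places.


x' = 10*cos(30) - -15*sin(30) = 16.1603
y' = 10*sin(30) + -15*cos(30) = -7.9904
z' = 7

(16.1603, -7.9904, 7)


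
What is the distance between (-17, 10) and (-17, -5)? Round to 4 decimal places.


d = sqrt((-17--17)^2 + (-5-10)^2) = 15

15


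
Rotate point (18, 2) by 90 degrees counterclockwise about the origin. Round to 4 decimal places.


x' = 18*cos(90) - 2*sin(90) = -2
y' = 18*sin(90) + 2*cos(90) = 18

(-2, 18)


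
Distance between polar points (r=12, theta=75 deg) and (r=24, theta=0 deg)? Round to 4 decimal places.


d = sqrt(r1^2 + r2^2 - 2*r1*r2*cos(t2-t1))
d = sqrt(12^2 + 24^2 - 2*12*24*cos(0-75)) = 23.8939

23.8939


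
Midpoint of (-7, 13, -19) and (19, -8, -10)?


Midpoint = ((-7+19)/2, (13+-8)/2, (-19+-10)/2) = (6, 2.5, -14.5)

(6, 2.5, -14.5)


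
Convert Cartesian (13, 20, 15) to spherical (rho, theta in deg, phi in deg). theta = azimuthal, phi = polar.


rho = sqrt(13^2 + 20^2 + 15^2) = 28.178
theta = atan2(20, 13) = 56.9761 deg
phi = acos(15/28.178) = 57.837 deg

rho = 28.178, theta = 56.9761 deg, phi = 57.837 deg


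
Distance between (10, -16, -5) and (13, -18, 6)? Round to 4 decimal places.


d = sqrt((13-10)^2 + (-18--16)^2 + (6--5)^2) = 11.5758

11.5758


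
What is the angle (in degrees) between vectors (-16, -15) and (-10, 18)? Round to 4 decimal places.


dot = -16*-10 + -15*18 = -110
|u| = 21.9317, |v| = 20.5913
cos(angle) = -0.2436
angle = 104.0978 degrees

104.0978 degrees


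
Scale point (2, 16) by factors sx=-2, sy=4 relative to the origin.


Scaling: (x*sx, y*sy) = (2*-2, 16*4) = (-4, 64)

(-4, 64)


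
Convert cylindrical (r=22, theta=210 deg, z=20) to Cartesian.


x = 22 * cos(210) = -19.0526
y = 22 * sin(210) = -11
z = 20

(-19.0526, -11, 20)


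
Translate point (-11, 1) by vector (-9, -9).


Translation: (x+dx, y+dy) = (-11+-9, 1+-9) = (-20, -8)

(-20, -8)


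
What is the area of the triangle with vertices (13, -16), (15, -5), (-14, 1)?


Area = |x1(y2-y3) + x2(y3-y1) + x3(y1-y2)| / 2
= |13*(-5-1) + 15*(1--16) + -14*(-16--5)| / 2
= 165.5

165.5


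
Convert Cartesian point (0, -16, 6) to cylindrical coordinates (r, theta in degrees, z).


r = sqrt(0^2 + (-16)^2) = 16
theta = atan2(-16, 0) = 270 deg
z = 6

r = 16, theta = 270 deg, z = 6


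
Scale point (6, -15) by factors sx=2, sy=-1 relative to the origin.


Scaling: (x*sx, y*sy) = (6*2, -15*-1) = (12, 15)

(12, 15)


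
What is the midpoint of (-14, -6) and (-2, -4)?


Midpoint = ((-14+-2)/2, (-6+-4)/2) = (-8, -5)

(-8, -5)


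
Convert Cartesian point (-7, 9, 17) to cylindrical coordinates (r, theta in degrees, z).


r = sqrt((-7)^2 + 9^2) = 11.4018
theta = atan2(9, -7) = 127.875 deg
z = 17

r = 11.4018, theta = 127.875 deg, z = 17


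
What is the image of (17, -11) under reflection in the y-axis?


Reflection across y-axis: (x, y) -> (-x, y)
(17, -11) -> (-17, -11)

(-17, -11)


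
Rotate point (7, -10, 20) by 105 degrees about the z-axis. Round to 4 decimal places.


x' = 7*cos(105) - -10*sin(105) = 7.8475
y' = 7*sin(105) + -10*cos(105) = 9.3497
z' = 20

(7.8475, 9.3497, 20)


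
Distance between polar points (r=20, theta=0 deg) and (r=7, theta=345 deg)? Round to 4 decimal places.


d = sqrt(r1^2 + r2^2 - 2*r1*r2*cos(t2-t1))
d = sqrt(20^2 + 7^2 - 2*20*7*cos(345-0)) = 13.3619

13.3619


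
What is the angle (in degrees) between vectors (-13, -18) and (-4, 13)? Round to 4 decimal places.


dot = -13*-4 + -18*13 = -182
|u| = 22.2036, |v| = 13.6015
cos(angle) = -0.6026
angle = 127.0596 degrees

127.0596 degrees


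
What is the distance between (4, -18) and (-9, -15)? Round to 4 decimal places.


d = sqrt((-9-4)^2 + (-15--18)^2) = 13.3417

13.3417


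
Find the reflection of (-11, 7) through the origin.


Reflection through origin: (x, y) -> (-x, -y)
(-11, 7) -> (11, -7)

(11, -7)


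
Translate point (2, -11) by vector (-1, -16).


Translation: (x+dx, y+dy) = (2+-1, -11+-16) = (1, -27)

(1, -27)


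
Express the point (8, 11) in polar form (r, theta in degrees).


r = sqrt(8^2 + 11^2) = 13.6015
theta = atan2(11, 8) = 53.9726 degrees

r = 13.6015, theta = 53.9726 degrees


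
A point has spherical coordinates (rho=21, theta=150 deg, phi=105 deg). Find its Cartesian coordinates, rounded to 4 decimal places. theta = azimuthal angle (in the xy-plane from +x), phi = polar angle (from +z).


x = 21 * sin(105) * cos(150) = -17.5668
y = 21 * sin(105) * sin(150) = 10.1422
z = 21 * cos(105) = -5.4352

(-17.5668, 10.1422, -5.4352)


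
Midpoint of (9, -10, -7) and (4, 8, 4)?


Midpoint = ((9+4)/2, (-10+8)/2, (-7+4)/2) = (6.5, -1, -1.5)

(6.5, -1, -1.5)
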